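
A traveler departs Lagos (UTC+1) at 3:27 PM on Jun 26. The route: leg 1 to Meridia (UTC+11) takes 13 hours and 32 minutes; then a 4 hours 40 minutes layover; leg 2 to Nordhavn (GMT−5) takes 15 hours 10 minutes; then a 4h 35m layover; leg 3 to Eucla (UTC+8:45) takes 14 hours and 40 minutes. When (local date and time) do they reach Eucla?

Convert departure to UTC: 3:27 PM − 1:00 = 2:27 PM UTC on Jun 26.
Add 13 hours 32 minutes leg 1 → 3:59 AM UTC (Jun 27).
Add 4 hours 40 minutes layover in Meridia → 8:39 AM UTC.
Add 15 hours and 10 minutes leg 2 → 11:49 PM UTC.
Add 4 hours and 35 minutes layover in Nordhavn → 4:24 AM UTC (Jun 28).
Add 14 hours and 40 minutes leg 3 → 7:04 PM UTC.
Eucla is UTC+8:45, so local arrival = 7:04 PM + 8:45 = 3:49 AM on Jun 29.

3:49 AM on June 29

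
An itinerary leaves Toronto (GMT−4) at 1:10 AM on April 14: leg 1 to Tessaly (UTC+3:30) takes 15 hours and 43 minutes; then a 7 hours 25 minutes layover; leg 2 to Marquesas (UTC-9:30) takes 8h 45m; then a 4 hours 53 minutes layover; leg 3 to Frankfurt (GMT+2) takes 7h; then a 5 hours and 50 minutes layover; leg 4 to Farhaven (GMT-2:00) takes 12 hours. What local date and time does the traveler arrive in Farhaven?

4:46 PM on Apr 16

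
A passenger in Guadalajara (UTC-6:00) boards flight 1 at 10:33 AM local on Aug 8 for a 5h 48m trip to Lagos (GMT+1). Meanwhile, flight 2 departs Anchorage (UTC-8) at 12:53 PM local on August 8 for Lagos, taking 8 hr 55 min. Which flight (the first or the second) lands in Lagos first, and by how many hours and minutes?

Flight 1 in UTC: 10:33 AM + 6:00 = 4:33 PM on Aug 8.
+5 hours 48 minutes → arrive 10:21 PM UTC on Aug 8.
Flight 2 in UTC: 12:53 PM + 8:00 = 8:53 PM on Aug 8.
+8 hours 55 minutes → arrive 5:48 AM UTC on Aug 9.
Flight 1 lands earlier by 7 hours 27 minutes.

the first, by 7 hours 27 minutes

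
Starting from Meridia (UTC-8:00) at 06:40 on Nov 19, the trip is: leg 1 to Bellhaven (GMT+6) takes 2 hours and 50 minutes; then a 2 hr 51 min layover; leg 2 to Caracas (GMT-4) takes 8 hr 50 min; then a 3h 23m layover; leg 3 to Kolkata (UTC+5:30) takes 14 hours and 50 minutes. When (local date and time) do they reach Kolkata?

04:54 on November 21

Convert departure to UTC: 06:40 + 8:00 = 14:40 UTC on Nov 19.
Add 2 hours and 50 minutes leg 1 → 17:30 UTC.
Add 2 hours 51 minutes layover in Bellhaven → 20:21 UTC.
Add 8 hours 50 minutes leg 2 → 05:11 UTC (Nov 20).
Add 3 hours 23 minutes layover in Caracas → 08:34 UTC.
Add 14 hours 50 minutes leg 3 → 23:24 UTC.
Kolkata is UTC+5:30, so local arrival = 23:24 + 5:30 = 04:54 on Nov 21.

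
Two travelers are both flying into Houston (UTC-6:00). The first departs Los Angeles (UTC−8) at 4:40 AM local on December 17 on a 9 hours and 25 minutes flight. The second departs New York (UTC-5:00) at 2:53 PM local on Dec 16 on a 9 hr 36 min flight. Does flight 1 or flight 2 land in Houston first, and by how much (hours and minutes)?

the second, by 16 hours 36 minutes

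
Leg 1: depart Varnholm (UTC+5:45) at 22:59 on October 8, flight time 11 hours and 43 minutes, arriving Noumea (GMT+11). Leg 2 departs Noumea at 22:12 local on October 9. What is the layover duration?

6 hours 15 minutes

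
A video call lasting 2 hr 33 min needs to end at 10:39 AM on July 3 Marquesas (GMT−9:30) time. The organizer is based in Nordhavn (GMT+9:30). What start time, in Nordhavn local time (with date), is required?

Target end time in UTC: 10:39 AM + 9:30 = 8:09 PM on Jul 3.
Subtract 2 hours and 33 minutes → start 5:36 PM UTC on Jul 3.
Nordhavn is UTC+9:30: 5:36 PM + 9:30 = 3:06 AM on Jul 4.

3:06 AM on July 4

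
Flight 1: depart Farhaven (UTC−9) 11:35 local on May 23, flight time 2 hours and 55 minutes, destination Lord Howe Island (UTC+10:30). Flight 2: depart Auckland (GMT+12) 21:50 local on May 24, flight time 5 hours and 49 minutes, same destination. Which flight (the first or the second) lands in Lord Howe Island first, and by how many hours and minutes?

the first, by 16 hours 9 minutes

Flight 1 in UTC: 11:35 + 9:00 = 20:35 on May 23.
+2 hours and 55 minutes → arrive 23:30 UTC on May 23.
Flight 2 in UTC: 21:50 − 12:00 = 09:50 on May 24.
+5 hours 49 minutes → arrive 15:39 UTC on May 24.
Flight 1 lands earlier by 16 hours 9 minutes.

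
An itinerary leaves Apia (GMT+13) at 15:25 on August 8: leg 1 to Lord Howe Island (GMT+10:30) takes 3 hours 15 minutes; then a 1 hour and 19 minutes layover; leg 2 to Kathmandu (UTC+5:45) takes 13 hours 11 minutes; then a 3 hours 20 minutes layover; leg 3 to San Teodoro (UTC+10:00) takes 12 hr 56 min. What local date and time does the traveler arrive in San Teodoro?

Convert departure to UTC: 15:25 − 13:00 = 02:25 UTC on Aug 8.
Add 3 hours and 15 minutes leg 1 → 05:40 UTC.
Add 1 hour and 19 minutes layover in Lord Howe Island → 06:59 UTC.
Add 13 hours 11 minutes leg 2 → 20:10 UTC.
Add 3 hours and 20 minutes layover in Kathmandu → 23:30 UTC.
Add 12 hours and 56 minutes leg 3 → 12:26 UTC (Aug 9).
San Teodoro is UTC+10:00, so local arrival = 12:26 + 10:00 = 22:26 on Aug 9.

22:26 on Aug 9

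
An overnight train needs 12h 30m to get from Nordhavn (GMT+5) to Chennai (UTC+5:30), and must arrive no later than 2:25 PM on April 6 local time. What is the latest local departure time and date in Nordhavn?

1:25 AM on April 6

Target arrival in UTC: 2:25 PM − 5:30 = 8:55 AM on Apr 6.
Subtract 12 hours 30 minutes → departure 8:25 PM UTC on Apr 5.
Nordhavn is UTC+5:00: 8:25 PM + 5:00 = 1:25 AM on Apr 6.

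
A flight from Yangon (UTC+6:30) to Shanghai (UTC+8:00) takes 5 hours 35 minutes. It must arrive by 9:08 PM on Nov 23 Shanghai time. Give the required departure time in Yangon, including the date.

Target arrival in UTC: 9:08 PM − 8:00 = 1:08 PM on Nov 23.
Subtract 5 hours and 35 minutes → departure 7:33 AM UTC on Nov 23.
Yangon is UTC+6:30: 7:33 AM + 6:30 = 2:03 PM on Nov 23.

2:03 PM on November 23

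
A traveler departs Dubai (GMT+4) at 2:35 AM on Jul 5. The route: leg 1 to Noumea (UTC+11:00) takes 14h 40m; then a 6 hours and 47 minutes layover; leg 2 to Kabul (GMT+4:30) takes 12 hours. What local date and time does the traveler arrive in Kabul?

Convert departure to UTC: 2:35 AM − 4:00 = 10:35 PM UTC on Jul 4.
Add 14 hours and 40 minutes leg 1 → 1:15 PM UTC (Jul 5).
Add 6 hours 47 minutes layover in Noumea → 8:02 PM UTC.
Add 12 hours leg 2 → 8:02 AM UTC (Jul 6).
Kabul is UTC+4:30, so local arrival = 8:02 AM + 4:30 = 12:32 PM on Jul 6.

12:32 PM on Jul 6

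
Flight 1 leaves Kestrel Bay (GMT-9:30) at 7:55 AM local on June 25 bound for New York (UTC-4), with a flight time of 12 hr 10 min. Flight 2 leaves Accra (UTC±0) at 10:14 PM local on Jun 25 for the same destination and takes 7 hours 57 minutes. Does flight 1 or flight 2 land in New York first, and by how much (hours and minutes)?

Flight 1 in UTC: 7:55 AM + 9:30 = 5:25 PM on Jun 25.
+12 hours and 10 minutes → arrive 5:35 AM UTC on Jun 26.
Flight 2 departs at 10:14 PM UTC (Jun 25).
+7 hours and 57 minutes → arrive 6:11 AM UTC on Jun 26.
Flight 1 lands earlier by 36 minutes.

the first, by 36 minutes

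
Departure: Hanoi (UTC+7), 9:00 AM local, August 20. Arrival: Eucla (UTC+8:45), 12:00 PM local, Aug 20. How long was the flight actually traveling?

Departure in UTC: 9:00 AM − 7:00 = 2:00 AM on Aug 20.
Arrival in UTC: 12:00 PM − 8:45 = 3:15 AM on Aug 20.
Elapsed = 3:15 AM − 2:00 AM = 1 hour 15 minutes.

1 hour 15 minutes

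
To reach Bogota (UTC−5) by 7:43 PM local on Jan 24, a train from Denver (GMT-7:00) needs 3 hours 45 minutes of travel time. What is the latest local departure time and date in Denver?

1:58 PM on January 24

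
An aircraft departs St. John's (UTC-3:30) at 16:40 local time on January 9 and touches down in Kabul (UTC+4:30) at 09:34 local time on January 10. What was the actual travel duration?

8 hours 54 minutes

Departure in UTC: 16:40 + 3:30 = 20:10 on Jan 9.
Arrival in UTC: 09:34 − 4:30 = 05:04 on Jan 10.
Elapsed = 05:04 − 20:10 (+1 day) = 8 hours 54 minutes.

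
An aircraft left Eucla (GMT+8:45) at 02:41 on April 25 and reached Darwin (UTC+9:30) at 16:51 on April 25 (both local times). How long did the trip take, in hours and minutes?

13 hours 25 minutes

Departure in UTC: 02:41 − 8:45 = 17:56 on Apr 24.
Arrival in UTC: 16:51 − 9:30 = 07:21 on Apr 25.
Elapsed = 07:21 − 17:56 (+1 day) = 13 hours 25 minutes.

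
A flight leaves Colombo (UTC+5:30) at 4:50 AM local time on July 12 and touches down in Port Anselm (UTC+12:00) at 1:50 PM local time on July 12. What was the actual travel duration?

2 hours 30 minutes

Departure in UTC: 4:50 AM − 5:30 = 11:20 PM on Jul 11.
Arrival in UTC: 1:50 PM − 12:00 = 1:50 AM on Jul 12.
Elapsed = 1:50 AM − 11:20 PM (+1 day) = 2 hours 30 minutes.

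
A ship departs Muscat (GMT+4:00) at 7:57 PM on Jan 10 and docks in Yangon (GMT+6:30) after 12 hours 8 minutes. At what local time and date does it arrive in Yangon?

10:35 AM on January 11

Yangon is 2:30 ahead of Muscat.
After 12 hours and 8 minutes it is 8:05 AM (Jan 11) in Muscat.
Shift by the zone difference: 8:05 AM + 2:30 = 10:35 AM on Jan 11 in Yangon.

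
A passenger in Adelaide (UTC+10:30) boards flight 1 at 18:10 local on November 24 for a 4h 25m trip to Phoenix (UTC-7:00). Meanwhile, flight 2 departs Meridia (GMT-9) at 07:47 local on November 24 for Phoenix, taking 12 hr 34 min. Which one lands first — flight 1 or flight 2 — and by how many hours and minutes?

Flight 1 in UTC: 18:10 − 10:30 = 07:40 on Nov 24.
+4 hours 25 minutes → arrive 12:05 UTC on Nov 24.
Flight 2 in UTC: 07:47 + 9:00 = 16:47 on Nov 24.
+12 hours 34 minutes → arrive 05:21 UTC on Nov 25.
Flight 1 lands earlier by 17 hours 16 minutes.

the first, by 17 hours 16 minutes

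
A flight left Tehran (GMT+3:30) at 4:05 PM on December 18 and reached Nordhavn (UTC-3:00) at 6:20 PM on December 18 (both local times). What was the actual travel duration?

8 hours 45 minutes

Nordhavn is 6:30 behind Tehran.
Clock-face elapsed time (ignoring zones) is 2 hours 15 minutes.
Actual elapsed = 2 hours 15 minutes + 6:30 = 8 hours 45 minutes.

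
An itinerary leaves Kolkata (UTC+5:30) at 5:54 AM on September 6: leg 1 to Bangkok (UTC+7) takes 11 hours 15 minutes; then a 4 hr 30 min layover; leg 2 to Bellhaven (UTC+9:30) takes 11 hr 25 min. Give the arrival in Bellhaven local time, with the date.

Convert departure to UTC: 5:54 AM − 5:30 = 12:24 AM UTC on Sep 6.
Add 11 hours and 15 minutes leg 1 → 11:39 AM UTC.
Add 4 hours and 30 minutes layover in Bangkok → 4:09 PM UTC.
Add 11 hours and 25 minutes leg 2 → 3:34 AM UTC (Sep 7).
Bellhaven is UTC+9:30, so local arrival = 3:34 AM + 9:30 = 1:04 PM on Sep 7.

1:04 PM on September 7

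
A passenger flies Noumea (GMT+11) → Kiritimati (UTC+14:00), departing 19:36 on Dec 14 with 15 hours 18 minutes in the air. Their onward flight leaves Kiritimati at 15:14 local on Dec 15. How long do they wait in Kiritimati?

1 hour 20 minutes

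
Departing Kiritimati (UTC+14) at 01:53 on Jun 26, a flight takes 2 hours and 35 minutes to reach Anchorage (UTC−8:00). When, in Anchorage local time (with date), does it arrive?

Anchorage is 22:00 behind Kiritimati.
After 2 hours and 35 minutes it is 04:28 in Kiritimati.
Shift by the zone difference: 04:28 − 22:00 = 06:28 on Jun 25 in Anchorage.

06:28 on Jun 25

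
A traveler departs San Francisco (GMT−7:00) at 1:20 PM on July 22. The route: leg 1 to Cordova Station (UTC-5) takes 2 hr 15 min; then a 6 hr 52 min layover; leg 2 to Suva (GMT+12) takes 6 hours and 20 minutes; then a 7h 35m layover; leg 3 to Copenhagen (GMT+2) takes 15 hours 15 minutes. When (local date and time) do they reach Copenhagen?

Convert departure to UTC: 1:20 PM + 7:00 = 8:20 PM UTC on Jul 22.
Add 2 hours and 15 minutes leg 1 → 10:35 PM UTC.
Add 6 hours 52 minutes layover in Cordova Station → 5:27 AM UTC (Jul 23).
Add 6 hours 20 minutes leg 2 → 11:47 AM UTC.
Add 7 hours and 35 minutes layover in Suva → 7:22 PM UTC.
Add 15 hours 15 minutes leg 3 → 10:37 AM UTC (Jul 24).
Copenhagen is UTC+2:00, so local arrival = 10:37 AM + 2:00 = 12:37 PM on Jul 24.

12:37 PM on July 24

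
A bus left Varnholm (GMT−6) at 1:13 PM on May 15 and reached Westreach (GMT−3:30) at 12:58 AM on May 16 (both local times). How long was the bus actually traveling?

9 hours 15 minutes

Departure in UTC: 1:13 PM + 6:00 = 7:13 PM on May 15.
Arrival in UTC: 12:58 AM + 3:30 = 4:28 AM on May 16.
Elapsed = 4:28 AM − 7:13 PM (+1 day) = 9 hours 15 minutes.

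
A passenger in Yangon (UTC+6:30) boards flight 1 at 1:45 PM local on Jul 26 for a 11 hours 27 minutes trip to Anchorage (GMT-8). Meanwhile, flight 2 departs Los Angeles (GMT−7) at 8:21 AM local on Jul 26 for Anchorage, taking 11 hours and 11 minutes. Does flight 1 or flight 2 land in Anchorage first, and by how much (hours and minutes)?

Flight 1 in UTC: 1:45 PM − 6:30 = 7:15 AM on Jul 26.
+11 hours 27 minutes → arrive 6:42 PM UTC on Jul 26.
Flight 2 in UTC: 8:21 AM + 7:00 = 3:21 PM on Jul 26.
+11 hours and 11 minutes → arrive 2:32 AM UTC on Jul 27.
Flight 1 lands earlier by 7 hours 50 minutes.

the first, by 7 hours 50 minutes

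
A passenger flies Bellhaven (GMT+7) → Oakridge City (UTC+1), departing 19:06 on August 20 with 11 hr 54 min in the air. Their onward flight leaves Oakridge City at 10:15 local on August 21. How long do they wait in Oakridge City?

9 hours 15 minutes

Convert departure to UTC: 19:06 − 7:00 = 12:06 UTC on Aug 20.
Add 11 hours and 54 minutes flight time → 00:00 UTC (Aug 21).
Oakridge City is UTC+1:00, so local arrival = 00:00 + 1:00 = 01:00 on Aug 21.
Layover = 10:15 − 01:00 = 9 hours 15 minutes.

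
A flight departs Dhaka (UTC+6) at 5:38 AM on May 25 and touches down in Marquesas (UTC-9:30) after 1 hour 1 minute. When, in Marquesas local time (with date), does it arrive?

Marquesas is 15:30 behind Dhaka.
After 1 hour and 1 minute it is 6:39 AM in Dhaka.
Shift by the zone difference: 6:39 AM − 15:30 = 3:09 PM on May 24 in Marquesas.

3:09 PM on May 24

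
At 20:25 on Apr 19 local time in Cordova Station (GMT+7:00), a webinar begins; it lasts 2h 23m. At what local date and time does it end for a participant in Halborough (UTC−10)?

Halborough is 17:00 behind Cordova Station.
After 2 hours and 23 minutes it is 22:48 in Cordova Station.
Shift by the zone difference: 22:48 − 17:00 = 05:48 on Apr 19 in Halborough.

05:48 on April 19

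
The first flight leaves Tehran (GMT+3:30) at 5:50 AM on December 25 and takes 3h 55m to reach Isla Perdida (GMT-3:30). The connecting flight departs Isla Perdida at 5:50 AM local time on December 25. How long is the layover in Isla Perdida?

3 hours 5 minutes

Convert departure to UTC: 5:50 AM − 3:30 = 2:20 AM UTC on Dec 25.
Add 3 hours 55 minutes flight time → 6:15 AM UTC.
Isla Perdida is UTC−3:30, so local arrival = 6:15 AM − 3:30 = 2:45 AM on Dec 25.
Layover = 5:50 AM − 2:45 AM = 3 hours 5 minutes.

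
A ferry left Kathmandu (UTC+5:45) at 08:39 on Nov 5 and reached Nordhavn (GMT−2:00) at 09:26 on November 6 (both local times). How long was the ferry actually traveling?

Nordhavn is 7:45 behind Kathmandu.
Clock-face elapsed time (ignoring zones) is 24 hours 47 minutes.
Actual elapsed = 24 hours 47 minutes + 7:45 = 32 hours 32 minutes.

32 hours 32 minutes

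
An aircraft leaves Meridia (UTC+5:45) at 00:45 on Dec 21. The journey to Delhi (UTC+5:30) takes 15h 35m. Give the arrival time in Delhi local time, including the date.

Convert departure to UTC: 00:45 − 5:45 = 19:00 UTC on Dec 20.
Add 15 hours and 35 minutes travel time → 10:35 UTC (Dec 21).
Delhi is UTC+5:30, so local arrival = 10:35 + 5:30 = 16:05 on Dec 21.

16:05 on December 21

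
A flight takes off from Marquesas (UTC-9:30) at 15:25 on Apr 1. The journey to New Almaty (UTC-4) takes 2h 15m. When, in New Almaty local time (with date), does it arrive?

Convert departure to UTC: 15:25 + 9:30 = 00:55 UTC on Apr 2.
Add 2 hours and 15 minutes travel time → 03:10 UTC.
New Almaty is UTC−4:00, so local arrival = 03:10 − 4:00 = 23:10 on Apr 1.

23:10 on April 1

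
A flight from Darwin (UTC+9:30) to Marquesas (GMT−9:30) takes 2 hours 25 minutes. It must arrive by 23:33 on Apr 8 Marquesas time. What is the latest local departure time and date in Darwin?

16:08 on Apr 9

Target arrival in UTC: 23:33 + 9:30 = 09:03 on Apr 9.
Subtract 2 hours 25 minutes → departure 06:38 UTC on Apr 9.
Darwin is UTC+9:30: 06:38 + 9:30 = 16:08 on Apr 9.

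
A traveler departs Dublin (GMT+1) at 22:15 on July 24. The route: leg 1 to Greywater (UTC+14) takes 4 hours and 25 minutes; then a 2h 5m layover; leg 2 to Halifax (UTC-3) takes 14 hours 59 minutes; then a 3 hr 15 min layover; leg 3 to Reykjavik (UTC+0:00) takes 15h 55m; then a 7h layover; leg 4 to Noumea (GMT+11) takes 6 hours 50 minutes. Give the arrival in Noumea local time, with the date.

Convert departure to UTC: 22:15 − 1:00 = 21:15 UTC on Jul 24.
Add 4 hours and 25 minutes leg 1 → 01:40 UTC (Jul 25).
Add 2 hours 5 minutes layover in Greywater → 03:45 UTC.
Add 14 hours 59 minutes leg 2 → 18:44 UTC.
Add 3 hours and 15 minutes layover in Halifax → 21:59 UTC.
Add 15 hours 55 minutes leg 3 → 13:54 UTC (Jul 26).
Add 7 hours layover in Reykjavik → 20:54 UTC.
Add 6 hours 50 minutes leg 4 → 03:44 UTC (Jul 27).
Noumea is UTC+11:00, so local arrival = 03:44 + 11:00 = 14:44 on Jul 27.

14:44 on Jul 27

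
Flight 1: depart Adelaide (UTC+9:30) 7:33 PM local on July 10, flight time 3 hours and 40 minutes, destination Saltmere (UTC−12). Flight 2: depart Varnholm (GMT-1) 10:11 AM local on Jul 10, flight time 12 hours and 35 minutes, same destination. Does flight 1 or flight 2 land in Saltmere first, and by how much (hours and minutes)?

the first, by 10 hours 3 minutes

Flight 1 in UTC: 7:33 PM − 9:30 = 10:03 AM on Jul 10.
+3 hours 40 minutes → arrive 1:43 PM UTC on Jul 10.
Flight 2 in UTC: 10:11 AM + 1:00 = 11:11 AM on Jul 10.
+12 hours 35 minutes → arrive 11:46 PM UTC on Jul 10.
Flight 1 lands earlier by 10 hours 3 minutes.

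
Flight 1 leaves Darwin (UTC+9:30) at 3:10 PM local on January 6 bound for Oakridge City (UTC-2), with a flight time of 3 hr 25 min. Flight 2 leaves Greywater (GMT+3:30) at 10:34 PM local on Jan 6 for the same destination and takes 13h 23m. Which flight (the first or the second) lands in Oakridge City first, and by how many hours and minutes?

the first, by 23 hours 22 minutes

Flight 1 in UTC: 3:10 PM − 9:30 = 5:40 AM on Jan 6.
+3 hours 25 minutes → arrive 9:05 AM UTC on Jan 6.
Flight 2 in UTC: 10:34 PM − 3:30 = 7:04 PM on Jan 6.
+13 hours 23 minutes → arrive 8:27 AM UTC on Jan 7.
Flight 1 lands earlier by 23 hours 22 minutes.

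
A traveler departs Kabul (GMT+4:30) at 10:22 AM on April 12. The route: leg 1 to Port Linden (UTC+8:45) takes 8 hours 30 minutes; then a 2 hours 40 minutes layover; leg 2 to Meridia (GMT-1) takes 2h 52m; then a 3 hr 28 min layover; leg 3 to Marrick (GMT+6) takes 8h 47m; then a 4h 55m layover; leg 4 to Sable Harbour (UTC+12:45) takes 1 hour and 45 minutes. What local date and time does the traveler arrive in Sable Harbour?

3:34 AM on April 14

Convert departure to UTC: 10:22 AM − 4:30 = 5:52 AM UTC on Apr 12.
Add 8 hours and 30 minutes leg 1 → 2:22 PM UTC.
Add 2 hours 40 minutes layover in Port Linden → 5:02 PM UTC.
Add 2 hours and 52 minutes leg 2 → 7:54 PM UTC.
Add 3 hours and 28 minutes layover in Meridia → 11:22 PM UTC.
Add 8 hours and 47 minutes leg 3 → 8:09 AM UTC (Apr 13).
Add 4 hours 55 minutes layover in Marrick → 1:04 PM UTC.
Add 1 hour 45 minutes leg 4 → 2:49 PM UTC.
Sable Harbour is UTC+12:45, so local arrival = 2:49 PM + 12:45 = 3:34 AM on Apr 14.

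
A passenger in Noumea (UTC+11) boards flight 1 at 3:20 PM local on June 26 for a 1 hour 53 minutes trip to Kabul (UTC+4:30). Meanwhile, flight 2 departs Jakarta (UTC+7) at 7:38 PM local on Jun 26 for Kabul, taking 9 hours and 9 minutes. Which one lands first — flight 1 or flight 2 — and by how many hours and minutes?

Flight 1 in UTC: 3:20 PM − 11:00 = 4:20 AM on Jun 26.
+1 hour 53 minutes → arrive 6:13 AM UTC on Jun 26.
Flight 2 in UTC: 7:38 PM − 7:00 = 12:38 PM on Jun 26.
+9 hours and 9 minutes → arrive 9:47 PM UTC on Jun 26.
Flight 1 lands earlier by 15 hours 34 minutes.

the first, by 15 hours 34 minutes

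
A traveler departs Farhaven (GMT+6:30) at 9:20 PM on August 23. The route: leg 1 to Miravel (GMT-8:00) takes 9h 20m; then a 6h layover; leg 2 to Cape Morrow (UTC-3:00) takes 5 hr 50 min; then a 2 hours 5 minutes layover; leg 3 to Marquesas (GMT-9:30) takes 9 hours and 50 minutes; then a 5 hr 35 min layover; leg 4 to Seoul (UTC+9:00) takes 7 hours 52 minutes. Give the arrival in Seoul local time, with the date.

Convert departure to UTC: 9:20 PM − 6:30 = 2:50 PM UTC on Aug 23.
Add 9 hours 20 minutes leg 1 → 12:10 AM UTC (Aug 24).
Add 6 hours layover in Miravel → 6:10 AM UTC.
Add 5 hours and 50 minutes leg 2 → 12:00 PM UTC.
Add 2 hours and 5 minutes layover in Cape Morrow → 2:05 PM UTC.
Add 9 hours 50 minutes leg 3 → 11:55 PM UTC.
Add 5 hours 35 minutes layover in Marquesas → 5:30 AM UTC (Aug 25).
Add 7 hours and 52 minutes leg 4 → 1:22 PM UTC.
Seoul is UTC+9:00, so local arrival = 1:22 PM + 9:00 = 10:22 PM on Aug 25.

10:22 PM on August 25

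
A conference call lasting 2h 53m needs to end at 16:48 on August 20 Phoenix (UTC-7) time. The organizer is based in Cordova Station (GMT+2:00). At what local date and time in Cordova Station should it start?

22:55 on August 20

Target end time in UTC: 16:48 + 7:00 = 23:48 on Aug 20.
Subtract 2 hours and 53 minutes → start 20:55 UTC on Aug 20.
Cordova Station is UTC+2:00: 20:55 + 2:00 = 22:55 on Aug 20.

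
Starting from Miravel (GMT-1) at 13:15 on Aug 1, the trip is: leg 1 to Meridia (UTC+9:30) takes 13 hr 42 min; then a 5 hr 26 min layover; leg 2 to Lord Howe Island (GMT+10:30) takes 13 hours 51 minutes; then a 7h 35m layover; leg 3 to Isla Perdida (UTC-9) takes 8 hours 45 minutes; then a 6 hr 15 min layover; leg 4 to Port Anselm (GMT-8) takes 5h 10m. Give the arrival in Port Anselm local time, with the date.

Convert departure to UTC: 13:15 + 1:00 = 14:15 UTC on Aug 1.
Add 13 hours 42 minutes leg 1 → 03:57 UTC (Aug 2).
Add 5 hours 26 minutes layover in Meridia → 09:23 UTC.
Add 13 hours and 51 minutes leg 2 → 23:14 UTC.
Add 7 hours and 35 minutes layover in Lord Howe Island → 06:49 UTC (Aug 3).
Add 8 hours 45 minutes leg 3 → 15:34 UTC.
Add 6 hours and 15 minutes layover in Isla Perdida → 21:49 UTC.
Add 5 hours 10 minutes leg 4 → 02:59 UTC (Aug 4).
Port Anselm is UTC−8:00, so local arrival = 02:59 − 8:00 = 18:59 on Aug 3.

18:59 on Aug 3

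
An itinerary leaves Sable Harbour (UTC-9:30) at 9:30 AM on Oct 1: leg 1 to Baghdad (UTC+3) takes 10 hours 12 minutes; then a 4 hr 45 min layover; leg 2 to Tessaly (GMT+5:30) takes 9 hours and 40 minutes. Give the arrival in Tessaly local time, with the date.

1:07 AM on October 3

Convert departure to UTC: 9:30 AM + 9:30 = 7:00 PM UTC on Oct 1.
Add 10 hours 12 minutes leg 1 → 5:12 AM UTC (Oct 2).
Add 4 hours and 45 minutes layover in Baghdad → 9:57 AM UTC.
Add 9 hours and 40 minutes leg 2 → 7:37 PM UTC.
Tessaly is UTC+5:30, so local arrival = 7:37 PM + 5:30 = 1:07 AM on Oct 3.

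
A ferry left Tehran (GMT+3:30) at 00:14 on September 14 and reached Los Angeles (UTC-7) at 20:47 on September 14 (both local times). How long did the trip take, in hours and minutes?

Departure in UTC: 00:14 − 3:30 = 20:44 on Sep 13.
Arrival in UTC: 20:47 + 7:00 = 03:47 on Sep 15.
Elapsed = 03:47 − 20:44 (+2 days) = 31 hours 3 minutes.

31 hours 3 minutes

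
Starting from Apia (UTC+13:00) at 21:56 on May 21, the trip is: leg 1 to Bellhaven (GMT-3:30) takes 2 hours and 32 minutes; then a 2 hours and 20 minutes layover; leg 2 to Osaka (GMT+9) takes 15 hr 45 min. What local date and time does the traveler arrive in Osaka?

14:33 on May 22

Convert departure to UTC: 21:56 − 13:00 = 08:56 UTC on May 21.
Add 2 hours 32 minutes leg 1 → 11:28 UTC.
Add 2 hours and 20 minutes layover in Bellhaven → 13:48 UTC.
Add 15 hours and 45 minutes leg 2 → 05:33 UTC (May 22).
Osaka is UTC+9:00, so local arrival = 05:33 + 9:00 = 14:33 on May 22.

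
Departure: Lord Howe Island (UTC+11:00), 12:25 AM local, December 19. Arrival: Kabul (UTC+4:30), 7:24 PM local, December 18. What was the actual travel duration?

Departure in UTC: 12:25 AM − 11:00 = 1:25 PM on Dec 18.
Arrival in UTC: 7:24 PM − 4:30 = 2:54 PM on Dec 18.
Elapsed = 2:54 PM − 1:25 PM = 1 hour 29 minutes.

1 hour 29 minutes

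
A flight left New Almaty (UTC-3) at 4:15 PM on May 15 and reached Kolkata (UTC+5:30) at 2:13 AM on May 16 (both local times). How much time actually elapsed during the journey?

1 hour 28 minutes

Departure in UTC: 4:15 PM + 3:00 = 7:15 PM on May 15.
Arrival in UTC: 2:13 AM − 5:30 = 8:43 PM on May 15.
Elapsed = 8:43 PM − 7:15 PM = 1 hour 28 minutes.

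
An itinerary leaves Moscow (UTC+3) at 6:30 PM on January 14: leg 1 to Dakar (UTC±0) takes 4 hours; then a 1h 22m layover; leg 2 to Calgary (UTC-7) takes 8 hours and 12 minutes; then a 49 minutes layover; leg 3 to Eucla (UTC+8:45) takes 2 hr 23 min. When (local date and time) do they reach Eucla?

5:01 PM on January 15

Convert departure to UTC: 6:30 PM − 3:00 = 3:30 PM UTC on Jan 14.
Add 4 hours leg 1 → 7:30 PM UTC.
Add 1 hour 22 minutes layover in Dakar → 8:52 PM UTC.
Add 8 hours and 12 minutes leg 2 → 5:04 AM UTC (Jan 15).
Add 49 minutes layover in Calgary → 5:53 AM UTC.
Add 2 hours and 23 minutes leg 3 → 8:16 AM UTC.
Eucla is UTC+8:45, so local arrival = 8:16 AM + 8:45 = 5:01 PM on Jan 15.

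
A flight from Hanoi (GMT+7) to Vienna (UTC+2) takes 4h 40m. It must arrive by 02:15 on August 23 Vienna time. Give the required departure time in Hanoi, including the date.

02:35 on August 23

Target arrival in UTC: 02:15 − 2:00 = 00:15 on Aug 23.
Subtract 4 hours and 40 minutes → departure 19:35 UTC on Aug 22.
Hanoi is UTC+7:00: 19:35 + 7:00 = 02:35 on Aug 23.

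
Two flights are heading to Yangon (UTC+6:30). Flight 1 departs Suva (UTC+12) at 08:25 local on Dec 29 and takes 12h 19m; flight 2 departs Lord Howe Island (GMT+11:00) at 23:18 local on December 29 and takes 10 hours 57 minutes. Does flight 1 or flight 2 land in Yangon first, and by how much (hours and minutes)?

Flight 1 in UTC: 08:25 − 12:00 = 20:25 on Dec 28.
+12 hours and 19 minutes → arrive 08:44 UTC on Dec 29.
Flight 2 in UTC: 23:18 − 11:00 = 12:18 on Dec 29.
+10 hours and 57 minutes → arrive 23:15 UTC on Dec 29.
Flight 1 lands earlier by 14 hours 31 minutes.

the first, by 14 hours 31 minutes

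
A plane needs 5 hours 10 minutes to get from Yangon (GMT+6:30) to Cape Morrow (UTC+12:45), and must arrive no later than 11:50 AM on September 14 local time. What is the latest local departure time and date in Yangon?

12:25 AM on September 14

Target arrival in UTC: 11:50 AM − 12:45 = 11:05 PM on Sep 13.
Subtract 5 hours 10 minutes → departure 5:55 PM UTC on Sep 13.
Yangon is UTC+6:30: 5:55 PM + 6:30 = 12:25 AM on Sep 14.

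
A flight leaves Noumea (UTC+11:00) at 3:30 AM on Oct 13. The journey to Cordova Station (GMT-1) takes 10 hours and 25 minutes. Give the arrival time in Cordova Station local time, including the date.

Cordova Station is 12:00 behind Noumea.
After 10 hours 25 minutes it is 1:55 PM in Noumea.
Shift by the zone difference: 1:55 PM − 12:00 = 1:55 AM on Oct 13 in Cordova Station.

1:55 AM on October 13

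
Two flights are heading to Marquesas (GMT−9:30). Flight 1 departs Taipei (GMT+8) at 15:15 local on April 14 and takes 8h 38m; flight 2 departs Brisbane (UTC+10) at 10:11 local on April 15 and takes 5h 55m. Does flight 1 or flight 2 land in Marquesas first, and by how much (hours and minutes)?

Flight 1 in UTC: 15:15 − 8:00 = 07:15 on Apr 14.
+8 hours and 38 minutes → arrive 15:53 UTC on Apr 14.
Flight 2 in UTC: 10:11 − 10:00 = 00:11 on Apr 15.
+5 hours and 55 minutes → arrive 06:06 UTC on Apr 15.
Flight 1 lands earlier by 14 hours 13 minutes.

the first, by 14 hours 13 minutes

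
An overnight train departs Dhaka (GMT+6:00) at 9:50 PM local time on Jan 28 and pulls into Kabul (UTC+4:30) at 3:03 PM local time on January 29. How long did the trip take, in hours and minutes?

Departure in UTC: 9:50 PM − 6:00 = 3:50 PM on Jan 28.
Arrival in UTC: 3:03 PM − 4:30 = 10:33 AM on Jan 29.
Elapsed = 10:33 AM − 3:50 PM (+1 day) = 18 hours 43 minutes.

18 hours 43 minutes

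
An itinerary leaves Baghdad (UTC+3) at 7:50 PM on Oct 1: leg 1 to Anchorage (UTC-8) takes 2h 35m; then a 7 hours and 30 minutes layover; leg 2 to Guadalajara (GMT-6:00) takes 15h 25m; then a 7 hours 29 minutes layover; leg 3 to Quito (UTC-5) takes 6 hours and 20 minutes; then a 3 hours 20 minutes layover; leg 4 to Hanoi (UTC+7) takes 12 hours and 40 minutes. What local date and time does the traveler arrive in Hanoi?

7:09 AM on Oct 4

Convert departure to UTC: 7:50 PM − 3:00 = 4:50 PM UTC on Oct 1.
Add 2 hours 35 minutes leg 1 → 7:25 PM UTC.
Add 7 hours 30 minutes layover in Anchorage → 2:55 AM UTC (Oct 2).
Add 15 hours and 25 minutes leg 2 → 6:20 PM UTC.
Add 7 hours and 29 minutes layover in Guadalajara → 1:49 AM UTC (Oct 3).
Add 6 hours and 20 minutes leg 3 → 8:09 AM UTC.
Add 3 hours 20 minutes layover in Quito → 11:29 AM UTC.
Add 12 hours 40 minutes leg 4 → 12:09 AM UTC (Oct 4).
Hanoi is UTC+7:00, so local arrival = 12:09 AM + 7:00 = 7:09 AM on Oct 4.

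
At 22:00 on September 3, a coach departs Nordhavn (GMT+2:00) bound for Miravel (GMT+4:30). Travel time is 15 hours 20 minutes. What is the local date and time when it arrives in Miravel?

15:50 on Sep 4

Convert departure to UTC: 22:00 − 2:00 = 20:00 UTC on Sep 3.
Add 15 hours and 20 minutes travel time → 11:20 UTC (Sep 4).
Miravel is UTC+4:30, so local arrival = 11:20 + 4:30 = 15:50 on Sep 4.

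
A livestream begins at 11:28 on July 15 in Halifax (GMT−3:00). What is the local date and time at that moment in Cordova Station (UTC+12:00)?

02:28 on Jul 16

Cordova Station is 15:00 ahead of Halifax.
Shift by the zone difference: 11:28 + 15:00 = 02:28 on Jul 16 in Cordova Station.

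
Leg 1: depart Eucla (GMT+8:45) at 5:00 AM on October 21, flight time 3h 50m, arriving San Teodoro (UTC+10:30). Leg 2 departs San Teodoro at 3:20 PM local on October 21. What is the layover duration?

Convert departure to UTC: 5:00 AM − 8:45 = 8:15 PM UTC on Oct 20.
Add 3 hours and 50 minutes flight time → 12:05 AM UTC (Oct 21).
San Teodoro is UTC+10:30, so local arrival = 12:05 AM + 10:30 = 10:35 AM on Oct 21.
Layover = 3:20 PM − 10:35 AM = 4 hours 45 minutes.

4 hours 45 minutes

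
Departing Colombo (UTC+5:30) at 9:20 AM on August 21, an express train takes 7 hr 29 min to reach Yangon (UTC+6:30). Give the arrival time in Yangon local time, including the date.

5:49 PM on August 21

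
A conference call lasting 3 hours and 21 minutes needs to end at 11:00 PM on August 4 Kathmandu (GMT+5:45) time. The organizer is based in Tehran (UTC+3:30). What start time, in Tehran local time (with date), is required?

5:24 PM on August 4

Target end time in UTC: 11:00 PM − 5:45 = 5:15 PM on Aug 4.
Subtract 3 hours 21 minutes → start 1:54 PM UTC on Aug 4.
Tehran is UTC+3:30: 1:54 PM + 3:30 = 5:24 PM on Aug 4.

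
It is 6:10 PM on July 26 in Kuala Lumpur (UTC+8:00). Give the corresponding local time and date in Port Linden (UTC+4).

In UTC: 6:10 PM − 8:00 = 10:10 AM on Jul 26.
Port Linden is UTC+4:00: 10:10 AM + 4:00 = 2:10 PM on Jul 26.

2:10 PM on July 26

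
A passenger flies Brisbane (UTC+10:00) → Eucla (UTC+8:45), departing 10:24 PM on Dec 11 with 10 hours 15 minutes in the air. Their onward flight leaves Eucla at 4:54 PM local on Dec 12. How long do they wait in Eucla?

9 hours 30 minutes

Convert departure to UTC: 10:24 PM − 10:00 = 12:24 PM UTC on Dec 11.
Add 10 hours 15 minutes flight time → 10:39 PM UTC.
Eucla is UTC+8:45, so local arrival = 10:39 PM + 8:45 = 7:24 AM on Dec 12.
Layover = 4:54 PM − 7:24 AM = 9 hours 30 minutes.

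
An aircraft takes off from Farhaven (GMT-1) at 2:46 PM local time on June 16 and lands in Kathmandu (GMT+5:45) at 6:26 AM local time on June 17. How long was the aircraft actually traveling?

8 hours 55 minutes

Departure in UTC: 2:46 PM + 1:00 = 3:46 PM on Jun 16.
Arrival in UTC: 6:26 AM − 5:45 = 12:41 AM on Jun 17.
Elapsed = 12:41 AM − 3:46 PM (+1 day) = 8 hours 55 minutes.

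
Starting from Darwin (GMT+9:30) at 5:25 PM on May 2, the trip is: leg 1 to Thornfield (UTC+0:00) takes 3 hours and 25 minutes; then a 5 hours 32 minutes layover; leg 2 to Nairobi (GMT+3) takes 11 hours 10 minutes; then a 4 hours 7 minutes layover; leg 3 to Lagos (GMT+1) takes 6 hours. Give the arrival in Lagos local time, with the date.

Convert departure to UTC: 5:25 PM − 9:30 = 7:55 AM UTC on May 2.
Add 3 hours 25 minutes leg 1 → 11:20 AM UTC.
Add 5 hours and 32 minutes layover in Thornfield → 4:52 PM UTC.
Add 11 hours 10 minutes leg 2 → 4:02 AM UTC (May 3).
Add 4 hours 7 minutes layover in Nairobi → 8:09 AM UTC.
Add 6 hours leg 3 → 2:09 PM UTC.
Lagos is UTC+1:00, so local arrival = 2:09 PM + 1:00 = 3:09 PM on May 3.

3:09 PM on May 3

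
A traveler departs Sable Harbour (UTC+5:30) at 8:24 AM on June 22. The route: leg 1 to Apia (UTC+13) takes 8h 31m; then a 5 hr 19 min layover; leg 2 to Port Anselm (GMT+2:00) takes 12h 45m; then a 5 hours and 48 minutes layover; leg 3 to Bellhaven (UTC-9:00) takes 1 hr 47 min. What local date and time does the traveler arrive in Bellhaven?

Convert departure to UTC: 8:24 AM − 5:30 = 2:54 AM UTC on Jun 22.
Add 8 hours 31 minutes leg 1 → 11:25 AM UTC.
Add 5 hours and 19 minutes layover in Apia → 4:44 PM UTC.
Add 12 hours and 45 minutes leg 2 → 5:29 AM UTC (Jun 23).
Add 5 hours and 48 minutes layover in Port Anselm → 11:17 AM UTC.
Add 1 hour 47 minutes leg 3 → 1:04 PM UTC.
Bellhaven is UTC−9:00, so local arrival = 1:04 PM − 9:00 = 4:04 AM on Jun 23.

4:04 AM on June 23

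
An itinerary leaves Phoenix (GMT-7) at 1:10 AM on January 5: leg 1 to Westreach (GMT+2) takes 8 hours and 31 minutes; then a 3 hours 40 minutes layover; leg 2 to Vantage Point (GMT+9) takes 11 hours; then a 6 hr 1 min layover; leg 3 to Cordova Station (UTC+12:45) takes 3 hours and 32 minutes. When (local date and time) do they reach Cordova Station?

5:39 AM on Jan 7

Convert departure to UTC: 1:10 AM + 7:00 = 8:10 AM UTC on Jan 5.
Add 8 hours and 31 minutes leg 1 → 4:41 PM UTC.
Add 3 hours and 40 minutes layover in Westreach → 8:21 PM UTC.
Add 11 hours leg 2 → 7:21 AM UTC (Jan 6).
Add 6 hours 1 minute layover in Vantage Point → 1:22 PM UTC.
Add 3 hours and 32 minutes leg 3 → 4:54 PM UTC.
Cordova Station is UTC+12:45, so local arrival = 4:54 PM + 12:45 = 5:39 AM on Jan 7.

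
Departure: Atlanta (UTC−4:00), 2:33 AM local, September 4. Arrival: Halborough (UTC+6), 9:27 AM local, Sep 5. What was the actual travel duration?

Halborough is 10:00 ahead of Atlanta.
Clock-face elapsed time (ignoring zones) is 30 hours 54 minutes.
Actual elapsed = 30 hours 54 minutes − 10:00 = 20 hours 54 minutes.

20 hours 54 minutes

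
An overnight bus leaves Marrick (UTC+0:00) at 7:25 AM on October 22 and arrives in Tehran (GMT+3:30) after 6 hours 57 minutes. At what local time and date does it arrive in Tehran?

5:52 PM on October 22

Marrick is at UTC+0, so departure is already 7:25 AM UTC on Oct 22.
Add 6 hours 57 minutes travel time → 2:22 PM UTC.
Tehran is UTC+3:30, so local arrival = 2:22 PM + 3:30 = 5:52 PM on Oct 22.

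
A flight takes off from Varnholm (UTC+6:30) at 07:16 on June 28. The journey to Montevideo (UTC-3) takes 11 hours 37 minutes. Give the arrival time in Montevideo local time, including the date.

Montevideo is 9:30 behind Varnholm.
After 11 hours and 37 minutes it is 18:53 in Varnholm.
Shift by the zone difference: 18:53 − 9:30 = 09:23 on Jun 28 in Montevideo.

09:23 on June 28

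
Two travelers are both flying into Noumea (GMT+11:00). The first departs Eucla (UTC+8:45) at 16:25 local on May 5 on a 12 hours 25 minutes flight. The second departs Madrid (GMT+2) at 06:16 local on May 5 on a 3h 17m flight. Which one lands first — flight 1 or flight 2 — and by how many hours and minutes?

the second, by 12 hours 32 minutes

Flight 1 in UTC: 16:25 − 8:45 = 07:40 on May 5.
+12 hours and 25 minutes → arrive 20:05 UTC on May 5.
Flight 2 in UTC: 06:16 − 2:00 = 04:16 on May 5.
+3 hours 17 minutes → arrive 07:33 UTC on May 5.
Flight 2 lands earlier by 12 hours 32 minutes.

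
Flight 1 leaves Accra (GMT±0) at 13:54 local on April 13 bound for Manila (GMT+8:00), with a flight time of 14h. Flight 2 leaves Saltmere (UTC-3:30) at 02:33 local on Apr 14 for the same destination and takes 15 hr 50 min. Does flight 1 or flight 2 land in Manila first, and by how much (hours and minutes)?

the first, by 17 hours 59 minutes

Flight 1 departs at 13:54 UTC (Apr 13).
+14 hours → arrive 03:54 UTC on Apr 14.
Flight 2 in UTC: 02:33 + 3:30 = 06:03 on Apr 14.
+15 hours and 50 minutes → arrive 21:53 UTC on Apr 14.
Flight 1 lands earlier by 17 hours 59 minutes.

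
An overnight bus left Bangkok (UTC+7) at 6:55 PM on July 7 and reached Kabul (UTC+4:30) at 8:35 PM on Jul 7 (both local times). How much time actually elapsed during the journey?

Departure in UTC: 6:55 PM − 7:00 = 11:55 AM on Jul 7.
Arrival in UTC: 8:35 PM − 4:30 = 4:05 PM on Jul 7.
Elapsed = 4:05 PM − 11:55 AM = 4 hours 10 minutes.

4 hours 10 minutes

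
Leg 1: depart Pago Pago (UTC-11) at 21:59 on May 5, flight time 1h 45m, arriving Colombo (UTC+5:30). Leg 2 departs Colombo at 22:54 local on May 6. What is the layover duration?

6 hours 40 minutes

Convert departure to UTC: 21:59 + 11:00 = 08:59 UTC on May 6.
Add 1 hour 45 minutes flight time → 10:44 UTC.
Colombo is UTC+5:30, so local arrival = 10:44 + 5:30 = 16:14 on May 6.
Layover = 22:54 − 16:14 = 6 hours 40 minutes.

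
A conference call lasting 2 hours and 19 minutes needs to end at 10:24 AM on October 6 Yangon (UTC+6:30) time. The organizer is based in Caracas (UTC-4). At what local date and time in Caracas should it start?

9:35 PM on October 5

Target end time in UTC: 10:24 AM − 6:30 = 3:54 AM on Oct 6.
Subtract 2 hours 19 minutes → start 1:35 AM UTC on Oct 6.
Caracas is UTC−4:00: 1:35 AM − 4:00 = 9:35 PM on Oct 5.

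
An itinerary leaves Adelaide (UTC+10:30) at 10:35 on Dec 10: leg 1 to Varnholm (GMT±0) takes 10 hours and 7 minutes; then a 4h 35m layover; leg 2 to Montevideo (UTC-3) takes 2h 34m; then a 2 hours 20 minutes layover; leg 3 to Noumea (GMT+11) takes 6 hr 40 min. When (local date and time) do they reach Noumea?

13:21 on December 11

Convert departure to UTC: 10:35 − 10:30 = 00:05 UTC on Dec 10.
Add 10 hours 7 minutes leg 1 → 10:12 UTC.
Add 4 hours and 35 minutes layover in Varnholm → 14:47 UTC.
Add 2 hours and 34 minutes leg 2 → 17:21 UTC.
Add 2 hours and 20 minutes layover in Montevideo → 19:41 UTC.
Add 6 hours and 40 minutes leg 3 → 02:21 UTC (Dec 11).
Noumea is UTC+11:00, so local arrival = 02:21 + 11:00 = 13:21 on Dec 11.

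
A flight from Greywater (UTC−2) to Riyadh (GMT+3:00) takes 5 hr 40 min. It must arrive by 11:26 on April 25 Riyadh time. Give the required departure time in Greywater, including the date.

00:46 on Apr 25

Target arrival in UTC: 11:26 − 3:00 = 08:26 on Apr 25.
Subtract 5 hours and 40 minutes → departure 02:46 UTC on Apr 25.
Greywater is UTC−2:00: 02:46 − 2:00 = 00:46 on Apr 25.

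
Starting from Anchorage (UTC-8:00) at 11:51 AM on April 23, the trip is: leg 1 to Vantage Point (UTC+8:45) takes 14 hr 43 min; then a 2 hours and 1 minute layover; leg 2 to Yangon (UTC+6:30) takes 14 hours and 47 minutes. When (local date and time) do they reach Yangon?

Convert departure to UTC: 11:51 AM + 8:00 = 7:51 PM UTC on Apr 23.
Add 14 hours and 43 minutes leg 1 → 10:34 AM UTC (Apr 24).
Add 2 hours 1 minute layover in Vantage Point → 12:35 PM UTC.
Add 14 hours 47 minutes leg 2 → 3:22 AM UTC (Apr 25).
Yangon is UTC+6:30, so local arrival = 3:22 AM + 6:30 = 9:52 AM on Apr 25.

9:52 AM on April 25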